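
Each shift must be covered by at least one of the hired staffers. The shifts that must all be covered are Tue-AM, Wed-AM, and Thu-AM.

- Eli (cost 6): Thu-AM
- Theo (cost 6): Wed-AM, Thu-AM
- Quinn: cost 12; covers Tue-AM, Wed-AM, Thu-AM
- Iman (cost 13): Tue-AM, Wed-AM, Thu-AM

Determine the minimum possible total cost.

The greedy cost-per-new-shift heuristic would pick Theo and Quinn for 18, but a cheaper cover exists.
Quinn alone covers Tue-AM, Wed-AM, Thu-AM — every shift.
Total cost: 12.
No cover costs less than 12.

12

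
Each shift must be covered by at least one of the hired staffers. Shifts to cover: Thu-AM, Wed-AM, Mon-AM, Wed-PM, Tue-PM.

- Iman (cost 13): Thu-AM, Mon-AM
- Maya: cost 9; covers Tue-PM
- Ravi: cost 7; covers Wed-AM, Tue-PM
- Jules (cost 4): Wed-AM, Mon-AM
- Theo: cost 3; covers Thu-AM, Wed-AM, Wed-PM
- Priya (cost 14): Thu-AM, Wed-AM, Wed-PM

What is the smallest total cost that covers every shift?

14

This is a weighted set-cover instance.
Choose Ravi, Jules, and Theo: together they cover Thu-AM, Wed-AM, Mon-AM, Wed-PM, Tue-PM — every shift.
Total cost: 7 + 4 + 3 = 14.
No cover costs less than 14.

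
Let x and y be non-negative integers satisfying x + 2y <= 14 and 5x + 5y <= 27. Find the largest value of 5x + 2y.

25

Relaxing integrality, the LP optimum is 27.00 at (x,y) = (5.4, 0), which is not an integer point.
(x,y)=(5,0): 1·5+2·0=5≤14, 5·5+5·0=25≤27, objective 25.
(x,y)=(4,1): 1·4+2·1=6≤14, 5·4+5·1=25≤27, objective 22.
Maximum is 25 at (x,y)=(5,0).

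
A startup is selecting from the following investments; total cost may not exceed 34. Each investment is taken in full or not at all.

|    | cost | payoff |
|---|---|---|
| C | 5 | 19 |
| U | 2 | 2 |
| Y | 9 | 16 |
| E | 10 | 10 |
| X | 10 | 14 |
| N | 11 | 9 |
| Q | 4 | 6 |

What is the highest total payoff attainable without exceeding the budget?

C + Y + E + X: cost 5 + 9 + 10 + 10 = 34 ≤ 34, payoff 19 + 16 + 10 + 14 = 59.
C + U + Y + X + Q: cost 5 + 2 + 9 + 10 + 4 = 30 ≤ 34, payoff 19 + 2 + 16 + 14 + 6 = 57.
Best is C, Y, E, and X with total payoff 59.

59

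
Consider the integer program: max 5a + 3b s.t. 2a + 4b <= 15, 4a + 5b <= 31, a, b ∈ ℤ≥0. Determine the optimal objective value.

35

The continuous relaxation peaks at (7.5, 0) with value 37.50; rounding to a feasible lattice point costs some objective.
(a,b)=(7,0): 2·7+4·0=14≤15, 4·7+5·0=28≤31, objective 35.
(a,b)=(6,0): 2·6+4·0=12≤15, 4·6+5·0=24≤31, objective 30.
Maximum is 35 at (a,b)=(7,0).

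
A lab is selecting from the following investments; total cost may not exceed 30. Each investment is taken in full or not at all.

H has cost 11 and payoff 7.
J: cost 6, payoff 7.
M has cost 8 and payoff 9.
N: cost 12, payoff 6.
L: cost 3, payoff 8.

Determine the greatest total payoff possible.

This is an integer program with binary decision variables.
H + J + M + L: cost 11 + 6 + 8 + 3 = 28 ≤ 30, payoff 7 + 7 + 9 + 8 = 31.
J + M + N + L: cost 6 + 8 + 12 + 3 = 29 ≤ 30, payoff 7 + 9 + 6 + 8 = 30.
J + M + L: cost 6 + 8 + 3 = 17 ≤ 30, payoff 7 + 9 + 8 = 24.
Best is H, J, M, and L with total payoff 31.

31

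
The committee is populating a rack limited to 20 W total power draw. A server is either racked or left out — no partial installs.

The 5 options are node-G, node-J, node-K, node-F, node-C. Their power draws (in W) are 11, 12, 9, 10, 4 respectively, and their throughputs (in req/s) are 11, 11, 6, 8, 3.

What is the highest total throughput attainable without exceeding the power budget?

Take node-G and node-K: power draw 11 + 9 = 20 ≤ 20, throughput 11 + 6 = 17.
No other feasible combination does better.

17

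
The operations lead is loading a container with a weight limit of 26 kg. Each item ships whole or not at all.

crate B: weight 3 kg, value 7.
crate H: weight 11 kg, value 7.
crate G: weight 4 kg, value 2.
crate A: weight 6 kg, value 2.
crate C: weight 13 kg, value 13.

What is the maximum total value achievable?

24

Take crate B, crate G, crate A, and crate C: weight 3 + 4 + 6 + 13 = 26 ≤ 26, value 7 + 2 + 2 + 13 = 24.
No other feasible combination does better.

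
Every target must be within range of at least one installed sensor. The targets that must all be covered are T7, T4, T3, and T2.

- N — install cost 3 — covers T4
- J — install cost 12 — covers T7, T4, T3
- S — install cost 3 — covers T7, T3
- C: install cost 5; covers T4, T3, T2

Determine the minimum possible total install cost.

8

Choose S and C: together they cover T7, T4, T3, T2 — every target.
Total install cost: 3 + 5 = 8.
No cover costs less than 8.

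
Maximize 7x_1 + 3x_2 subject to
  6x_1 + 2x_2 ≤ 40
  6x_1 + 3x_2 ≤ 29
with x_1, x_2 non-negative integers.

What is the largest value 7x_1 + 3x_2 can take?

31

The continuous relaxation peaks at (4.83, 0) with value 33.83; rounding to a feasible lattice point costs some objective.
(x_1,x_2)=(4,1): 6·4+2·1=26≤40, 6·4+3·1=27≤29, objective 31.
(x_1,x_2)=(4,0): 6·4+2·0=24≤40, 6·4+3·0=24≤29, objective 28.
Maximum is 31 at (x_1,x_2)=(4,1).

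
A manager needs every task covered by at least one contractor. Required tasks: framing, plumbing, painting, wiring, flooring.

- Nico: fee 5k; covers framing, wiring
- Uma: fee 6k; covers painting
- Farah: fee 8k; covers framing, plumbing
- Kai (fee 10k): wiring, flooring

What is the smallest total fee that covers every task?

24

The greedy cost-per-new-task heuristic would pick Nico, Uma, Farah, and Kai for 29, but a cheaper cover exists.
Choose Uma, Farah, and Kai: together they cover framing, plumbing, painting, wiring, flooring — every task.
Total fee: 6 + 8 + 10 = 24.
No cover costs less than 24.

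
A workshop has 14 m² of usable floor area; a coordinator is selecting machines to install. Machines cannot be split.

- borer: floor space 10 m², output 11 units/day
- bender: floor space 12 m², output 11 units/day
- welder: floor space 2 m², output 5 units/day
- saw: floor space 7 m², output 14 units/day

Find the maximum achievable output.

19

This is an integer program with binary decision variables.
Allowing fractional choices, the relaxed optimum would be about 24.5, but machines are indivisible.
welder + saw: floor space 2 + 7 = 9 ≤ 14, output 5 + 14 = 19.
borer + welder: floor space 10 + 2 = 12 ≤ 14, output 11 + 5 = 16.
bender + welder: floor space 12 + 2 = 14 ≤ 14, output 11 + 5 = 16.
Best is welder and saw with total output 19.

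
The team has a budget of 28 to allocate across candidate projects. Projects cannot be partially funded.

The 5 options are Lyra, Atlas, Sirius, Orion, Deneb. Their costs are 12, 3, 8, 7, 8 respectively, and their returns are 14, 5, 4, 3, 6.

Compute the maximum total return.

25

Lyra + Sirius + Deneb: cost 12 + 8 + 8 = 28 ≤ 28, return 14 + 4 + 6 = 24.
Lyra + Atlas + Deneb: cost 12 + 3 + 8 = 23 ≤ 28, return 14 + 5 + 6 = 25.
Best is Lyra, Atlas, and Deneb with total return 25.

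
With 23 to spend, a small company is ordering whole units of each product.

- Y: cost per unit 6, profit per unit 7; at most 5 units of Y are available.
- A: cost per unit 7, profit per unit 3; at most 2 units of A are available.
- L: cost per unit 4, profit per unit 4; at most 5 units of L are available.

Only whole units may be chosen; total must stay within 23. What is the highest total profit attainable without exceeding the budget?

Take 3×Y and 1×L: cost 22 ≤ 23, profit 3·7 + 1·4 = 25.
No other integer combination yields more.

25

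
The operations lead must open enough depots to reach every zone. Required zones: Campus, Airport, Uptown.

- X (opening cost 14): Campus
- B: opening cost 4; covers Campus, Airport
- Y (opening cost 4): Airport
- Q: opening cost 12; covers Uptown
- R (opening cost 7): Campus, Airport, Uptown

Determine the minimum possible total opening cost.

7

This is an integer covering problem.
The greedy cost-per-new-zone heuristic would pick B and R for 11, but a cheaper cover exists.
R alone covers Campus, Airport, Uptown — every zone.
Total opening cost: 7.
No cover costs less than 7.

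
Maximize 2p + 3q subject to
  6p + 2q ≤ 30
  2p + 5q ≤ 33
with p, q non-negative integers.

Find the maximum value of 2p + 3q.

21

The continuous relaxation peaks at (3.23, 5.31) with value 22.38; rounding to a feasible lattice point costs some objective.
(p,q)=(3,5): 6·3+2·5=28≤30, 2·3+5·5=31≤33, objective 21.
(p,q)=(2,5): 6·2+2·5=22≤30, 2·2+5·5=29≤33, objective 19.
(p,q)=(3,4): 6·3+2·4=26≤30, 2·3+5·4=26≤33, objective 18.
No feasible integer point exceeds 21.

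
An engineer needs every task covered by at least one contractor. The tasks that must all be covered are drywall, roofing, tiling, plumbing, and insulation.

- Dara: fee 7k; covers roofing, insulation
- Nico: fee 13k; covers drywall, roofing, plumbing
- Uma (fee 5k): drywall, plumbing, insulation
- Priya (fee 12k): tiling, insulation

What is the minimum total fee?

Choose Dara, Uma, and Priya: together they cover drywall, roofing, tiling, plumbing, insulation — every task.
Total fee: 7 + 5 + 12 = 24.

24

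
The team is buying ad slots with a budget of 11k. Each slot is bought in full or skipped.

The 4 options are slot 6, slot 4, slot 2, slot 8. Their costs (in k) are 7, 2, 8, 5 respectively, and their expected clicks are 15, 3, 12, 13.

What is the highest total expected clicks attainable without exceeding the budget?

This is a 0-1 knapsack instance.
Allowing fractional choices, the relaxed optimum would be about 25.9, but ad slots are indivisible.
slot 6 + slot 4: cost 7 + 2 = 9 ≤ 11, expected clicks 15 + 3 = 18.
slot 4 + slot 8: cost 2 + 5 = 7 ≤ 11, expected clicks 3 + 13 = 16.
Best is slot 6 and slot 4 with total expected clicks 18.

18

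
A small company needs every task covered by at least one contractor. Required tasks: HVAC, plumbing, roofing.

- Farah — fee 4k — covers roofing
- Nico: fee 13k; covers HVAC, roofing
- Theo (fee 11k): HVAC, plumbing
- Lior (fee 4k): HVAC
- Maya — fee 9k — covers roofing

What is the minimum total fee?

15

The greedy cost-per-new-task heuristic would pick Farah, Lior, and Theo for 19, but a cheaper cover exists.
Choose Farah and Theo: together they cover HVAC, plumbing, roofing — every task.
Total fee: 4 + 11 = 15.
No cover costs less than 15.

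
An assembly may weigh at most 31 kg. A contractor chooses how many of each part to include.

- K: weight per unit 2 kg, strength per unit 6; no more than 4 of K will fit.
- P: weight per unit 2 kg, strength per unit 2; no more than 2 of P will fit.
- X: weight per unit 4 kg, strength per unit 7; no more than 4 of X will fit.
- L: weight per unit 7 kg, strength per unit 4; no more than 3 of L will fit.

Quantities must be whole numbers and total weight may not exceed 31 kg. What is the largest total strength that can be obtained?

56

K has the best ratio (6/2); taking only K gives at most 4×6 = 24 (stopped by the supply cap of 4).
Mixing does better — 4×K, 4×X, and 1×L: weight 31 ≤ 31, strength 4·6 + 4·7 + 1·4 = 56.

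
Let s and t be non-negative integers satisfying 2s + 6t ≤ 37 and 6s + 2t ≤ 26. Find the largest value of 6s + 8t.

52

(s,t)=(2,5): 2·2+6·5=34≤37, 6·2+2·5=22≤26, objective 52.
(s,t)=(3,4): 2·3+6·4=30≤37, 6·3+2·4=26≤26, objective 50.
The best lattice point is (2,5), giving 52.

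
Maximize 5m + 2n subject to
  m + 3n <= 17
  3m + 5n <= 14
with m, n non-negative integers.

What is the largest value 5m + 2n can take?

20

The continuous relaxation peaks at (4.67, 0) with value 23.33; rounding to a feasible lattice point costs some objective.
(m,n)=(4,0): 1·4+3·0=4≤17, 3·4+5·0=12≤14, objective 20.
(m,n)=(3,1): 1·3+3·1=6≤17, 3·3+5·1=14≤14, objective 17.
(m,n)=(3,0): 1·3+3·0=3≤17, 3·3+5·0=9≤14, objective 15.
No feasible integer point exceeds 20.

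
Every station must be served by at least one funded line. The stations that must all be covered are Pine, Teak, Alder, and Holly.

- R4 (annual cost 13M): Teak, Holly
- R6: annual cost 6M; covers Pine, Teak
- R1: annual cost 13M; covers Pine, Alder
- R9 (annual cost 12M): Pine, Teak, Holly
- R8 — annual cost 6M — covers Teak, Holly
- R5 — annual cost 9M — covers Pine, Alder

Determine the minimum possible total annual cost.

Choose R8 and R5: together they cover Pine, Teak, Alder, Holly — every station.
Total annual cost: 6 + 9 = 15.

15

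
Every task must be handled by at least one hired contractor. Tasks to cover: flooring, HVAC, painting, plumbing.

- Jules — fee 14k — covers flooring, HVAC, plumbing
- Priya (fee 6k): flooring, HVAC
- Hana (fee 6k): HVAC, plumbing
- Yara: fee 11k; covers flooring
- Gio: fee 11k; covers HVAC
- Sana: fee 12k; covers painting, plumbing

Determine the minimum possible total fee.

The greedy cost-per-new-task heuristic would pick Priya, Hana, and Sana for 24, but a cheaper cover exists.
Choose Priya and Sana: together they cover flooring, HVAC, painting, plumbing — every task.
Total fee: 6 + 12 = 18.
No cover costs less than 18.

18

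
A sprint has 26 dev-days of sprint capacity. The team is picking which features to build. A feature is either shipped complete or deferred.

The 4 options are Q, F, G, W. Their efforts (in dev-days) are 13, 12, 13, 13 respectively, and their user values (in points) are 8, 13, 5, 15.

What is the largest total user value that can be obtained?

This is a 0-1 knapsack instance.
Allowing fractional choices, the relaxed optimum would be about 28.6, but features are indivisible.
Q + W: effort 13 + 13 = 26 ≤ 26, user value 8 + 15 = 23.
Q + F: effort 13 + 12 = 25 ≤ 26, user value 8 + 13 = 21.
F + W: effort 12 + 13 = 25 ≤ 26, user value 13 + 15 = 28.
Best is F and W with total user value 28.

28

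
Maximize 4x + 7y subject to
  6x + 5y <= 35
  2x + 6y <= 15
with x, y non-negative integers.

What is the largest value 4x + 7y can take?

(x,y)=(4,1) is feasible, giving 23.
(x,y)=(5,0) is feasible, giving 20.
(x,y)=(3,1) is feasible, giving 19.
(x,y)=(4,0) is feasible, giving 16.
Maximum is 23 at (x,y)=(4,1).

23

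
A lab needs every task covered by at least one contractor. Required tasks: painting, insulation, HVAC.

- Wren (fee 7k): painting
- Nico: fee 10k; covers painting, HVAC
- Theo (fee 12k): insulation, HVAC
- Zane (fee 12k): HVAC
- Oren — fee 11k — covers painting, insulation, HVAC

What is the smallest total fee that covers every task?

Oren alone covers painting, insulation, HVAC — every task.
Total fee: 11.
No cover costs less than 11.

11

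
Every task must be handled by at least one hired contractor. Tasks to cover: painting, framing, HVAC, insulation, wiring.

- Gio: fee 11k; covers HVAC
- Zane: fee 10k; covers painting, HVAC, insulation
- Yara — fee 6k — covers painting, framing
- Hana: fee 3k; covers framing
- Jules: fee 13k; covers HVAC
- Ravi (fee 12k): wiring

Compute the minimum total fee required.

This is an integer covering problem.
The greedy cost-per-new-task heuristic would pick Yara, Zane, and Ravi for 28, but a cheaper cover exists.
Choose Zane, Hana, and Ravi: together they cover painting, framing, HVAC, insulation, wiring — every task.
Total fee: 10 + 3 + 12 = 25.
No cover costs less than 25.

25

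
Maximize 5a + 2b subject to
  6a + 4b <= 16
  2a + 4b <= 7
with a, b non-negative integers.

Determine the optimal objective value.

10

The continuous relaxation peaks at (2.67, 0) with value 13.33; rounding to a feasible lattice point costs some objective.
(a,b)=(2,0): 6·2+4·0=12≤16, 2·2+4·0=4≤7, objective 10.
(a,b)=(1,1): 6·1+4·1=10≤16, 2·1+4·1=6≤7, objective 7.
(a,b)=(1,0): 6·1+4·0=6≤16, 2·1+4·0=2≤7, objective 5.
The best lattice point is (2,0), giving 10.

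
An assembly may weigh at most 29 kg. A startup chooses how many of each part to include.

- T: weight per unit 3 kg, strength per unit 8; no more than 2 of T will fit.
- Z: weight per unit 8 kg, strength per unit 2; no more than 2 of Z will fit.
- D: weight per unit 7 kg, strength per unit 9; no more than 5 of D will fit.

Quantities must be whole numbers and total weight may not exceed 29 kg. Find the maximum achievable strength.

2×T and 3×D: weight 27 ≤ 29, strength 2·8 + 3·9 = 43.
4×D: weight 28 ≤ 29, strength 4·9 = 36.
Best is 43.

43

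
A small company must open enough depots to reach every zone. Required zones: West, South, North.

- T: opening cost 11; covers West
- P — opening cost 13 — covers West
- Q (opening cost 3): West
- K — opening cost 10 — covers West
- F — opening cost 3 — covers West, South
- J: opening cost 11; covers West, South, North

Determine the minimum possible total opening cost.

This is a weighted set-cover instance.
The greedy cost-per-new-zone heuristic would pick F and J for 14, but a cheaper cover exists.
J alone covers West, South, North — every zone.
Total opening cost: 11.
No cover costs less than 11.

11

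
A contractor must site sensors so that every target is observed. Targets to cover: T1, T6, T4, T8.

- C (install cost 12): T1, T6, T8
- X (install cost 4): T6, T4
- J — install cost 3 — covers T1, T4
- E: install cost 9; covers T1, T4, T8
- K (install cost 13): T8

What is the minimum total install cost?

The greedy cost-per-new-target heuristic would pick J, X, and E for 16, but a cheaper cover exists.
Choose X and E: together they cover T1, T6, T4, T8 — every target.
Total install cost: 4 + 9 = 13.
No cover costs less than 13.

13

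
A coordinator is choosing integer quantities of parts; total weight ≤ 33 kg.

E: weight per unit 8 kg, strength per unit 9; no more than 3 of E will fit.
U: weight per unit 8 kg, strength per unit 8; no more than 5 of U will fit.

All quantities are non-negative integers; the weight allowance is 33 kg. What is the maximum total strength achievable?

35

Take 3×E and 1×U: weight 32 ≤ 33, strength 3·9 + 1·8 = 35.
E has the best ratio (9/8) and is taken to its limit of 3; remaining capacity is filled optimally with the others.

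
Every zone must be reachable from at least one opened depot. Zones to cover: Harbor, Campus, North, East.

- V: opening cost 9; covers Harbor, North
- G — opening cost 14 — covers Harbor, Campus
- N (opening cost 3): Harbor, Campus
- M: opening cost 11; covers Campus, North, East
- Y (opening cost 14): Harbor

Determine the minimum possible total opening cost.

Choose N and M: together they cover Harbor, Campus, North, East — every zone.
Total opening cost: 3 + 11 = 14.
No cover costs less than 14.

14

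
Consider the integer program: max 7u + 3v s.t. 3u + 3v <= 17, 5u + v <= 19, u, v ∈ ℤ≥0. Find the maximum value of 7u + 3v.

27

(u,v)=(3,2): 3·3+3·2=15≤17, 5·3+1·2=17≤19, objective 27.
(u,v)=(3,1): 3·3+3·1=12≤17, 5·3+1·1=16≤19, objective 24.
Maximum is 27 at (u,v)=(3,2).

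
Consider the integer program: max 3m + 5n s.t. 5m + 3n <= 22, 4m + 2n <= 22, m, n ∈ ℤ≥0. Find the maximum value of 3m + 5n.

35

Relaxing integrality, the LP optimum is 36.67 at (m,n) = (0, 7.33), which is not an integer point.
(m,n)=(0,7): 5·0+3·7=21≤22, 4·0+2·7=14≤22, objective 35.
(m,n)=(0,6): 5·0+3·6=18≤22, 4·0+2·6=12≤22, objective 30.
The best lattice point is (0,7), giving 35.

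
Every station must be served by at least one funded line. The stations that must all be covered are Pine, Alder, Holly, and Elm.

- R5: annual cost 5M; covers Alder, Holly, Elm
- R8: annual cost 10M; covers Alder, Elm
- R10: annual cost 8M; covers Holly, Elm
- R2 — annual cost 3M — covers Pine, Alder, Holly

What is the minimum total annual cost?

8

Choose R5 and R2: together they cover Pine, Alder, Holly, Elm — every station.
Total annual cost: 5 + 3 = 8.
No cover costs less than 8.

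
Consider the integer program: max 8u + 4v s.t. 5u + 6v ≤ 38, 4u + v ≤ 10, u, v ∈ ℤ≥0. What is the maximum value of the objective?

Relaxing integrality, the LP optimum is 30.74 at (u,v) = (1.16, 5.37), which is not an integer point.
(u,v)=(1,5) is feasible, giving 28.
(u,v)=(1,4) is feasible, giving 24.
(u,v)=(0,6) is feasible, giving 24.
Maximum is 28 at (u,v)=(1,5).

28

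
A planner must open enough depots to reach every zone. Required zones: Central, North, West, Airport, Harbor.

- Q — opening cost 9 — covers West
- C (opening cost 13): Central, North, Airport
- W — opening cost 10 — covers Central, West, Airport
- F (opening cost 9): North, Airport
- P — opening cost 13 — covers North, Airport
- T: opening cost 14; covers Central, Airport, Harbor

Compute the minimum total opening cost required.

The greedy cost-per-new-zone heuristic would pick W, F, and T for 33, but a cheaper cover exists.
Choose Q, F, and T: together they cover Central, North, West, Airport, Harbor — every zone.
Total opening cost: 9 + 9 + 14 = 32.
No cover costs less than 32.

32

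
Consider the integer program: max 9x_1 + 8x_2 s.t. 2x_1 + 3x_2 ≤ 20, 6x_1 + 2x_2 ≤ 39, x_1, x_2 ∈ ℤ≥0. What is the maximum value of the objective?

69

The continuous relaxation peaks at (5.5, 3) with value 73.50; rounding to a feasible lattice point costs some objective.
(x_1,x_2)=(5,3) is feasible, giving 69.
(x_1,x_2)=(4,4) is feasible, giving 68.
(x_1,x_2)=(5,2) is feasible, giving 61.
Maximum is 69 at (x_1,x_2)=(5,3).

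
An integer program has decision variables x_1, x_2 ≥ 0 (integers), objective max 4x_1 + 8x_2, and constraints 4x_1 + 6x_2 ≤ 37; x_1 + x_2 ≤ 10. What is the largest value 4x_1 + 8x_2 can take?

The continuous relaxation peaks at (0, 6.17) with value 49.33; rounding to a feasible lattice point costs some objective.
(x_1,x_2)=(0,6) is feasible, giving 48.
(x_1,x_2)=(1,5) is feasible, giving 44.
(x_1,x_2)=(0,5) is feasible, giving 40.
No feasible integer point exceeds 48.

48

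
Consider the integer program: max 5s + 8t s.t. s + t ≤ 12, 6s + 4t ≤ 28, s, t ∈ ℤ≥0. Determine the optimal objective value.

56

(s,t)=(0,7) is feasible, giving 56.
(s,t)=(0,6) is feasible, giving 48.
The best lattice point is (0,7), giving 56.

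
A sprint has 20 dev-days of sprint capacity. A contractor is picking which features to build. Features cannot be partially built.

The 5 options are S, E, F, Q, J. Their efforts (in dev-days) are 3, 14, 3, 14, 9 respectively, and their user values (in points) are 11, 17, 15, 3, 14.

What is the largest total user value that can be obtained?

Allowing fractional choices, the relaxed optimum would be about 46.1, but features are indivisible.
E + F: effort 14 + 3 = 17 ≤ 20, user value 17 + 15 = 32.
S + F + J: effort 3 + 3 + 9 = 15 ≤ 20, user value 11 + 15 + 14 = 40.
S + E + F: effort 3 + 14 + 3 = 20 ≤ 20, user value 11 + 17 + 15 = 43.
Best is S, E, and F with total user value 43.

43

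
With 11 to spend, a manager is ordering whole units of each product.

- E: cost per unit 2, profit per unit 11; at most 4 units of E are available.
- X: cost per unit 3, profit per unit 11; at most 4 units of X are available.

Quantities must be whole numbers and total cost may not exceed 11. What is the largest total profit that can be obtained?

1×E and 3×X: cost 11 ≤ 11, profit 1·11 + 3·11 = 44.
4×E and 1×X: cost 11 ≤ 11, profit 4·11 + 1·11 = 55.
Best is 55.

55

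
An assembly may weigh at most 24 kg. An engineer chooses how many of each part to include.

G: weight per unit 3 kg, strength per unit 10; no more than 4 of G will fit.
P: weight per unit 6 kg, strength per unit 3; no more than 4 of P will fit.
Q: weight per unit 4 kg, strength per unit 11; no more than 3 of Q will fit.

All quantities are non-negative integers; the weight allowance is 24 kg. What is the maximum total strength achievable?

G has the best ratio (10/3); taking only G gives at most 4×10 = 40 (stopped by the supply cap of 4).
Mixing does better — 4×G and 3×Q: weight 24 ≤ 24, strength 4·10 + 3·11 = 73.

73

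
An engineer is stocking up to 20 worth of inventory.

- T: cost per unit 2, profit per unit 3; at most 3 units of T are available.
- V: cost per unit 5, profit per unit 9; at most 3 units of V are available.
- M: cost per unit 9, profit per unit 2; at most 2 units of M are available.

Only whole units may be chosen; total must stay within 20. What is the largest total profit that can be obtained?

33

Take 2×T and 3×V: cost 19 ≤ 20, profit 2·3 + 3·9 = 33.
V has the best ratio (9/5) and is taken to its limit of 3; remaining capacity is filled optimally with the others.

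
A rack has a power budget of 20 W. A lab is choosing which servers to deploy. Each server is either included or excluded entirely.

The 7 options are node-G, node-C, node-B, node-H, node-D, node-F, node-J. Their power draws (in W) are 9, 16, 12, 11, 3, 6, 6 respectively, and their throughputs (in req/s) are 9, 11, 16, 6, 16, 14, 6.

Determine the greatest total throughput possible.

39

node-G + node-D + node-F: power draw 9 + 3 + 6 = 18 ≤ 20, throughput 9 + 16 + 14 = 39.
node-H + node-D + node-F: power draw 11 + 3 + 6 = 20 ≤ 20, throughput 6 + 16 + 14 = 36.
node-D + node-F + node-J: power draw 3 + 6 + 6 = 15 ≤ 20, throughput 16 + 14 + 6 = 36.
Best is node-G, node-D, and node-F with total throughput 39.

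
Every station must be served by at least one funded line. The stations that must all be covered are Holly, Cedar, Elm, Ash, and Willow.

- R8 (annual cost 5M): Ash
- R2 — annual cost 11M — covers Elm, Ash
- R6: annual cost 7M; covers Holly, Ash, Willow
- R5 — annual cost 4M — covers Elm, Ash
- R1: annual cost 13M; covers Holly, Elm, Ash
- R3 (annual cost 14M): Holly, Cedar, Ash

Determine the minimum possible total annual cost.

25

This is an integer covering problem.
Choose R6, R5, and R3: together they cover Holly, Cedar, Elm, Ash, Willow — every station.
Total annual cost: 7 + 4 + 14 = 25.
No cover costs less than 25.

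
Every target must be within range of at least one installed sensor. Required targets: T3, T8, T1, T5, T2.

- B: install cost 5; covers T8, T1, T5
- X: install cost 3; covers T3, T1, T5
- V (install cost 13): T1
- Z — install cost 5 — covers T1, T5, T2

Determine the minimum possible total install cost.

13

Choose B, X, and Z: together they cover T3, T8, T1, T5, T2 — every target.
Total install cost: 5 + 3 + 5 = 13.
No cover costs less than 13.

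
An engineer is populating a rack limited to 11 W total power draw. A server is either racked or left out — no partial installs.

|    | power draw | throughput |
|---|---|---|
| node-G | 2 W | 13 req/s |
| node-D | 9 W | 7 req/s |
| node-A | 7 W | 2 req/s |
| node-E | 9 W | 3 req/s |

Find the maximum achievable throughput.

node-G + node-A: power draw 2 + 7 = 9 ≤ 11, throughput 13 + 2 = 15.
node-G + node-E: power draw 2 + 9 = 11 ≤ 11, throughput 13 + 3 = 16.
node-G + node-D: power draw 2 + 9 = 11 ≤ 11, throughput 13 + 7 = 20.
Best is node-G and node-D with total throughput 20.

20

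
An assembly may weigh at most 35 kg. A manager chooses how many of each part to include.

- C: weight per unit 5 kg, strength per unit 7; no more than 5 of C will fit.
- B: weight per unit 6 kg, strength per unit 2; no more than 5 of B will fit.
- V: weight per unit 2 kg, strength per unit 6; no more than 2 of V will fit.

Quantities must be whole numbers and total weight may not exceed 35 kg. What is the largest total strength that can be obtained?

49

5×C and 2×V: weight 29 ≤ 35, strength 5·7 + 2·6 = 47.
5×C, 1×B, and 2×V: weight 35 ≤ 35, strength 5·7 + 1·2 + 2·6 = 49.
Best is 49.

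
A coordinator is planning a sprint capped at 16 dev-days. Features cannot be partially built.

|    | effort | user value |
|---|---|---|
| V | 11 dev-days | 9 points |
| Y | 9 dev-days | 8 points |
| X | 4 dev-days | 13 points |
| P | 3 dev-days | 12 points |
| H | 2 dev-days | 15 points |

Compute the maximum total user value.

Treat it as a binary knapsack problem.
Allowing fractional choices, the relaxed optimum would be about 46.2, but features are indivisible.
Y + X + H: effort 9 + 4 + 2 = 15 ≤ 16, user value 8 + 13 + 15 = 36.
X + P + H: effort 4 + 3 + 2 = 9 ≤ 16, user value 13 + 12 + 15 = 40.
Best is X, P, and H with total user value 40.

40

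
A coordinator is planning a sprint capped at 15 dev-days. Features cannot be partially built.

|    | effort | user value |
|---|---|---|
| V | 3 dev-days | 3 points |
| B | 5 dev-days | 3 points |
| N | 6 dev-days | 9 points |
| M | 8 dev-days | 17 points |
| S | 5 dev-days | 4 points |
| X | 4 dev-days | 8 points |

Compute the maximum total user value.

28

This is an integer program with binary decision variables.
Allowing fractional choices, the relaxed optimum would be about 29.5, but features are indivisible.
N + M: effort 6 + 8 = 14 ≤ 15, user value 9 + 17 = 26.
V + M + X: effort 3 + 8 + 4 = 15 ≤ 15, user value 3 + 17 + 8 = 28.
Best is V, M, and X with total user value 28.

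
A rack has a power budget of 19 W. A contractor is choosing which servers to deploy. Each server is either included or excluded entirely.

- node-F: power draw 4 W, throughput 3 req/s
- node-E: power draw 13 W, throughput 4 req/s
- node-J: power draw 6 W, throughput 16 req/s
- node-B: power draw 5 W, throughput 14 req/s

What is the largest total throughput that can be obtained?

Allowing fractional choices, the relaxed optimum would be about 34.2, but servers are indivisible.
node-F + node-J + node-B: power draw 4 + 6 + 5 = 15 ≤ 19, throughput 3 + 16 + 14 = 33.
node-J + node-B: power draw 6 + 5 = 11 ≤ 19, throughput 16 + 14 = 30.
Best is node-F, node-J, and node-B with total throughput 33.

33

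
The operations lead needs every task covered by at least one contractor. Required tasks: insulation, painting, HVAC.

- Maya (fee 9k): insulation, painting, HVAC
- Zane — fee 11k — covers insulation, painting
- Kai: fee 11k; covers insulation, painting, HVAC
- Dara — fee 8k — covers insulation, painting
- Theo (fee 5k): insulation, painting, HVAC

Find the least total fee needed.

Theo alone covers insulation, painting, HVAC — every task.
Total fee: 5.
No cover costs less than 5.

5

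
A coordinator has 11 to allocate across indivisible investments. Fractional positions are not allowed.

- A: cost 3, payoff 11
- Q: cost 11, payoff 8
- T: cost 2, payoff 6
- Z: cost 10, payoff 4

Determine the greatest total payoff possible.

Allowing fractional choices, the relaxed optimum would be about 21.4, but investments are indivisible.
A + T: cost 3 + 2 = 5 ≤ 11, payoff 11 + 6 = 17.
A: cost 3 ≤ 11, payoff 11.
Best is A and T with total payoff 17.

17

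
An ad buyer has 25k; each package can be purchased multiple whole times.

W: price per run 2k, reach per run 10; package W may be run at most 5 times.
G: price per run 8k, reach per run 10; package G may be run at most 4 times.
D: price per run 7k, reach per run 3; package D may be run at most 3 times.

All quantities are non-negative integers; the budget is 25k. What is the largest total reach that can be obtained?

W has the best ratio (10/2); taking only W gives at most 5×10 = 50 (stopped by the supply cap of 5).
Mixing does better — 5×W, 1×G, and 1×D: price 25 ≤ 25, reach 5·10 + 1·10 + 1·3 = 63.

63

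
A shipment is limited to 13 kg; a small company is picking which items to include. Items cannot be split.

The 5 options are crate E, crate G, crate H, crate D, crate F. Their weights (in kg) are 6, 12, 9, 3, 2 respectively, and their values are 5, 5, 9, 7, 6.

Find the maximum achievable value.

crate H + crate F: weight 9 + 2 = 11 ≤ 13, value 9 + 6 = 15.
crate E + crate D + crate F: weight 6 + 3 + 2 = 11 ≤ 13, value 5 + 7 + 6 = 18.
crate H + crate D: weight 9 + 3 = 12 ≤ 13, value 9 + 7 = 16.
Best is crate E, crate D, and crate F with total value 18.

18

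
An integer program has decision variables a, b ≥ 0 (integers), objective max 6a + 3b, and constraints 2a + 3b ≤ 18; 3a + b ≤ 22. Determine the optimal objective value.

(a,b)=(7,1): 2·7+3·1=17≤18, 3·7+1·1=22≤22, objective 45.
(a,b)=(6,2): 2·6+3·2=18≤18, 3·6+1·2=20≤22, objective 42.
(a,b)=(7,0): 2·7+3·0=14≤18, 3·7+1·0=21≤22, objective 42.
No feasible integer point exceeds 45.

45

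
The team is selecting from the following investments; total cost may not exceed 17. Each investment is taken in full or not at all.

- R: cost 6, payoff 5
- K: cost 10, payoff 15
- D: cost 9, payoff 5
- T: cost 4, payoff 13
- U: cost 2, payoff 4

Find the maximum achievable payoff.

32

Allowing fractional choices, the relaxed optimum would be about 32.8, but investments are indivisible.
K + T: cost 10 + 4 = 14 ≤ 17, payoff 15 + 13 = 28.
R + T + U: cost 6 + 4 + 2 = 12 ≤ 17, payoff 5 + 13 + 4 = 22.
K + T + U: cost 10 + 4 + 2 = 16 ≤ 17, payoff 15 + 13 + 4 = 32.
Best is K, T, and U with total payoff 32.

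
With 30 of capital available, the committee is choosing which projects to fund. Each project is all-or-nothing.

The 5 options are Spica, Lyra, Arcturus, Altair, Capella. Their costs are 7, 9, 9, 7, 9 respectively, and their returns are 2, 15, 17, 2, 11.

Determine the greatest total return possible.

This is a 0-1 knapsack instance.
Take Lyra, Arcturus, and Capella: cost 9 + 9 + 9 = 27 ≤ 30, return 15 + 17 + 11 = 43.
No other feasible combination does better.

43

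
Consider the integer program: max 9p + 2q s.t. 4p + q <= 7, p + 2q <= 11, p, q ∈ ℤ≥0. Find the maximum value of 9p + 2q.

Relaxing integrality, the LP optimum is 15.75 at (p,q) = (1.75, 0), which is not an integer point.
(p,q)=(1,3): 4·1+1·3=7≤7, 1·1+2·3=7≤11, objective 15.
(p,q)=(1,2): 4·1+1·2=6≤7, 1·1+2·2=5≤11, objective 13.
(p,q)=(1,1): 4·1+1·1=5≤7, 1·1+2·1=3≤11, objective 11.
No feasible integer point exceeds 15.

15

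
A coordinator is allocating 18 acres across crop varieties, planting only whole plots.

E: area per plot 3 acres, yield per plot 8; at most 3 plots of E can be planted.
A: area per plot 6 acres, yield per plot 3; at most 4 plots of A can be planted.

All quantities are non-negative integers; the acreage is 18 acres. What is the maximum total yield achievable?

3×E and 1×A: area 15 ≤ 18, yield 3·8 + 1·3 = 27.
3×E: area 9 ≤ 18, yield 3·8 = 24.
Best is 27.

27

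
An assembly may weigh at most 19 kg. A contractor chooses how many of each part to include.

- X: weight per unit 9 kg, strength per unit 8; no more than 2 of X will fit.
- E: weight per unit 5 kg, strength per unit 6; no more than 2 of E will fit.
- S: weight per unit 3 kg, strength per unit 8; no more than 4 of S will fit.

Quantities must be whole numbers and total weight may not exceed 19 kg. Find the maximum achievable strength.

This is a bounded integer knapsack.
2×E and 3×S: weight 19 ≤ 19, strength 2·6 + 3·8 = 36.
1×E and 4×S: weight 17 ≤ 19, strength 1·6 + 4·8 = 38.
Best is 38.

38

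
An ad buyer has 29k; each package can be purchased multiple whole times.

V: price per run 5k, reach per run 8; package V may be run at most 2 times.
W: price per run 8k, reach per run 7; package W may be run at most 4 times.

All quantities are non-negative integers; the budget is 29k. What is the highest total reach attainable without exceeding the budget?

30

This is a bounded integer knapsack.
V has the best ratio (8/5); taking only V gives at most 2×8 = 16 (stopped by the supply cap of 2).
Mixing does better — 2×V and 2×W: price 26 ≤ 29, reach 2·8 + 2·7 = 30.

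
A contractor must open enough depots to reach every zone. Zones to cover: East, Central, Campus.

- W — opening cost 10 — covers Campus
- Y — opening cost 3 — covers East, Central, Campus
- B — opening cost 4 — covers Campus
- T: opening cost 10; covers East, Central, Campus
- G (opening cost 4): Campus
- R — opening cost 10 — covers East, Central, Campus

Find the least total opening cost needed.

3

Y alone covers East, Central, Campus — every zone.
Total opening cost: 3.
No cover costs less than 3.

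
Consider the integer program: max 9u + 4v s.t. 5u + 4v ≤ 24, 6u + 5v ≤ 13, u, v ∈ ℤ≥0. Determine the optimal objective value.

18

The continuous relaxation peaks at (2.17, 0) with value 19.50; rounding to a feasible lattice point costs some objective.
(u,v)=(2,0): 5·2+4·0=10≤24, 6·2+5·0=12≤13, objective 18.
(u,v)=(1,1): 5·1+4·1=9≤24, 6·1+5·1=11≤13, objective 13.
(u,v)=(1,0): 5·1+4·0=5≤24, 6·1+5·0=6≤13, objective 9.
Maximum is 18 at (u,v)=(2,0).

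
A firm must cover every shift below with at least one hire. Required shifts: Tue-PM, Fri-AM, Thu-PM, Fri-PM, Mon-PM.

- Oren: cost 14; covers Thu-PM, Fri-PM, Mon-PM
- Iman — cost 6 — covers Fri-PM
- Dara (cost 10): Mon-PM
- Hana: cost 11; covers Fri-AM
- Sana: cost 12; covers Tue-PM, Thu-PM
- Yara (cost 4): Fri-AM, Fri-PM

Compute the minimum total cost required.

26

Choose Dara, Sana, and Yara: together they cover Tue-PM, Fri-AM, Thu-PM, Fri-PM, Mon-PM — every shift.
Total cost: 10 + 12 + 4 = 26.
No cover costs less than 26.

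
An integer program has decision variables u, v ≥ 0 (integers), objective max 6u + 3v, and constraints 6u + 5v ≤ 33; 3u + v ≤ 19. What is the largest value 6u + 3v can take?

30

The continuous relaxation peaks at (5.5, 0) with value 33.00; rounding to a feasible lattice point costs some objective.
(u,v)=(5,0): 6·5+5·0=30≤33, 3·5+1·0=15≤19, objective 30.
(u,v)=(4,1): 6·4+5·1=29≤33, 3·4+1·1=13≤19, objective 27.
(u,v)=(4,0): 6·4+5·0=24≤33, 3·4+1·0=12≤19, objective 24.
No feasible integer point exceeds 30.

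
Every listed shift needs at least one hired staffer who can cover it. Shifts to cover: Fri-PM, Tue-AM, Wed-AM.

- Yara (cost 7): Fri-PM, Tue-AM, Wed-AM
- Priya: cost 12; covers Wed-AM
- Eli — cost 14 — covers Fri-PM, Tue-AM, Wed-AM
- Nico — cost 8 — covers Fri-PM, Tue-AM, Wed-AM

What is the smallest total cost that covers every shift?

Yara alone covers Fri-PM, Tue-AM, Wed-AM — every shift.
Total cost: 7.
No cover costs less than 7.

7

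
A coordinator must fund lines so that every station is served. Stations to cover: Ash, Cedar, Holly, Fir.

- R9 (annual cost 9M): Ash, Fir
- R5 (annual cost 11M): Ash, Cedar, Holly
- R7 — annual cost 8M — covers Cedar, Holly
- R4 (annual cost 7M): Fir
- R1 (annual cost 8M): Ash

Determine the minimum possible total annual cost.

The greedy cost-per-new-station heuristic would pick R5 and R4 for 18, but a cheaper cover exists.
Choose R9 and R7: together they cover Ash, Cedar, Holly, Fir — every station.
Total annual cost: 9 + 8 = 17.
No cover costs less than 17.

17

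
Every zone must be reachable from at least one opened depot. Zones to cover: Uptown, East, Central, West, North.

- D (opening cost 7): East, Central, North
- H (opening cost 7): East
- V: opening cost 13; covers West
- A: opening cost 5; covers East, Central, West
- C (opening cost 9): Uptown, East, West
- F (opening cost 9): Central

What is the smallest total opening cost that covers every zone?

16

The greedy cost-per-new-zone heuristic would pick A, D, and C for 21, but a cheaper cover exists.
Choose D and C: together they cover Uptown, East, Central, West, North — every zone.
Total opening cost: 7 + 9 = 16.
No cover costs less than 16.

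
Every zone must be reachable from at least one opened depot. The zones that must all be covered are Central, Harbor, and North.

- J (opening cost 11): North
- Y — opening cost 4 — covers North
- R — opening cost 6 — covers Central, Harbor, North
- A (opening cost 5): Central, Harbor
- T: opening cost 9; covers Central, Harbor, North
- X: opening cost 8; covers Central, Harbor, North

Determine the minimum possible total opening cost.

R alone covers Central, Harbor, North — every zone.
Total opening cost: 6.
No cover costs less than 6.

6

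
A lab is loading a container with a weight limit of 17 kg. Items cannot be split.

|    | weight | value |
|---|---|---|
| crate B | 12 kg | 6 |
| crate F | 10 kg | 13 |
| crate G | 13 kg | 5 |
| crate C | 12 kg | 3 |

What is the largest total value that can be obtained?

13

Allowing fractional choices, the relaxed optimum would be about 16.5, but items are indivisible.
crate F: weight 10 ≤ 17, value 13.
crate B: weight 12 ≤ 17, value 6.
crate G: weight 13 ≤ 17, value 5.
Best is crate F with total value 13.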